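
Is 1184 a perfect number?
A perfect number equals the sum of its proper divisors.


Proper divisors of 1184: 1, 2, 4, 8, 16, 32, 37, 74, 148, 296, 592
Sum = 1 + 2 + 4 + 8 + 16 + 32 + 37 + 74 + 148 + 296 + 592 = 1210

No, 1184 is not perfect (1210 ≠ 1184)


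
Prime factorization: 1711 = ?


1711 / 29 = 59
59 / 59 = 1
1711 = 29 × 59


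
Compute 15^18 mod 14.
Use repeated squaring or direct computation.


15^1 mod 14 = 1
15^2 mod 14 = 1
15^3 mod 14 = 1
15^4 mod 14 = 1
15^5 mod 14 = 1
15^6 mod 14 = 1
15^7 mod 14 = 1
15^8 mod 14 = 1
15^9 mod 14 = 1
15^10 mod 14 = 1
15^11 mod 14 = 1
15^12 mod 14 = 1
15^13 mod 14 = 1
15^14 mod 14 = 1
15^15 mod 14 = 1
15^16 mod 14 = 1
15^17 mod 14 = 1
15^18 mod 14 = 1


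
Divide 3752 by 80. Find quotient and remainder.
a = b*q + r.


3752 = 80 * 46 + 72
Check: 3680 + 72 = 3752

q = 46, r = 72


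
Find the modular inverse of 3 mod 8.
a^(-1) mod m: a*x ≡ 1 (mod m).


Use the extended Euclidean algorithm on (8, 3); each row r = 8*s + 3*t:
r=8, s=1, t=0
r=3, s=0, t=1
q=2: r=2, s=1, t=-2   [8*(1) + 3*(-2) = 2]
q=1: r=1, s=-1, t=3   [8*(-1) + 3*(3) = 1]
q=2: r=0, s=3, t=-8   [8*(3) + 3*(-8) = 0]
GCD = 1 with t = 3, so 3*(3) ≡ 1 (mod 8)
Inverse = 3 mod 8 = 3
Check: 3 * 3 = 9 ≡ 1 (mod 8)

3^(-1) ≡ 3 (mod 8)


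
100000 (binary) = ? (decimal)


100000 (base 2) = 32 (decimal)
32 (decimal) = 32 (base 10)


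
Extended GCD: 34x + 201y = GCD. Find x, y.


Tabular extended Euclidean (each row: r = 34*s + 201*t):
r=34, s=1, t=0
r=201, s=0, t=1
q=0: r=34, s=1, t=0   [34*(1) + 201*(0) = 34]
q=5: r=31, s=-5, t=1   [34*(-5) + 201*(1) = 31]
q=1: r=3, s=6, t=-1   [34*(6) + 201*(-1) = 3]
q=10: r=1, s=-65, t=11   [34*(-65) + 201*(11) = 1]
q=3: r=0, s=201, t=-34   [34*(201) + 201*(-34) = 0]
GCD = 1; from the row with r=1: x=-65, y=11
Check: 34*(-65) + 201*(11) = -2210 + 2211 = 1

GCD = 1, x = -65, y = 11


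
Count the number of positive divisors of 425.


425 = 5^2 × 17^1
d(425) = (2+1) × (1+1) = 6

6 divisors


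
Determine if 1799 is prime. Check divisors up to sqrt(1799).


1799 / 7 = 257 (exact division)
1799 is NOT prime.

No, 1799 is not prime


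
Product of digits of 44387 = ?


4 × 4 × 3 × 8 × 7 = 2688


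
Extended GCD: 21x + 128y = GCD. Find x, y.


Tabular extended Euclidean (each row: r = 21*s + 128*t):
r=21, s=1, t=0
r=128, s=0, t=1
q=0: r=21, s=1, t=0   [21*(1) + 128*(0) = 21]
q=6: r=2, s=-6, t=1   [21*(-6) + 128*(1) = 2]
q=10: r=1, s=61, t=-10   [21*(61) + 128*(-10) = 1]
q=2: r=0, s=-128, t=21   [21*(-128) + 128*(21) = 0]
GCD = 1; from the row with r=1: x=61, y=-10
Check: 21*(61) + 128*(-10) = 1281 - 1280 = 1

GCD = 1, x = 61, y = -10


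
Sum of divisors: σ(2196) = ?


Divisors of 2196: 1, 2, 3, 4, 6, 9, 12, 18, 36, 61, 122, 183, 244, 366, 549, 732, 1098, 2196
Sum = 1 + 2 + 3 + 4 + 6 + 9 + 12 + 18 + 36 + 61 + 122 + 183 + 244 + 366 + 549 + 732 + 1098 + 2196 = 5642

σ(2196) = 5642


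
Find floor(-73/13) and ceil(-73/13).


-73/13 = -5.6154
floor = -6
ceil = -5

floor = -6, ceil = -5


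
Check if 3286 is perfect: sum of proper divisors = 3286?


Proper divisors of 3286: 1, 2, 31, 53, 62, 106, 1643
Sum = 1 + 2 + 31 + 53 + 62 + 106 + 1643 = 1898

No, 3286 is not perfect (1898 ≠ 3286)


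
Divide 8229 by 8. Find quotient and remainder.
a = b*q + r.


8229 = 8 * 1028 + 5
Check: 8224 + 5 = 8229

q = 1028, r = 5


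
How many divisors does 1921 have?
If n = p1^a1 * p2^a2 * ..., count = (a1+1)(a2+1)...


1921 = 17^1 × 113^1
d(1921) = (1+1) × (1+1) = 4

4 divisors


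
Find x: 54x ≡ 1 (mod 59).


GCD(54, 59) = 1, unique solution
a^(-1) mod 59 = 47
x = 47 * 1 mod 59 = 47

x ≡ 47 (mod 59)


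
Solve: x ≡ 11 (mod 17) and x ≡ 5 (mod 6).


M = 17*6 = 102
M1 = M/17 = 6, M2 = M/6 = 17
M1^(-1) mod 17 = 3, M2^(-1) mod 6 = 5
x = 11*6*3 + 5*17*5 = 623
623 mod 102 = 11
Check: 11 mod 17 = 11 ✓, 11 mod 6 = 5 ✓

x ≡ 11 (mod 102)


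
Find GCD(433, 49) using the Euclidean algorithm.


433 = 8 * 49 + 41
49 = 1 * 41 + 8
41 = 5 * 8 + 1
8 = 8 * 1 + 0
GCD = 1


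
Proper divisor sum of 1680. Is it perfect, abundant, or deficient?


Proper divisors: 1, 2, 3, 4, 5, 6, 7, 8, 10, 12, 14, 15, 16, 20, 21, 24, 28, 30, 35, 40, 42, 48, 56, 60, 70, 80, 84, 105, 112, 120, 140, 168, 210, 240, 280, 336, 420, 560, 840
Sum = 1 + 2 + 3 + 4 + 5 + 6 + 7 + 8 + 10 + 12 + 14 + 15 + 16 + 20 + 21 + 24 + 28 + 30 + 35 + 40 + 42 + 48 + 56 + 60 + 70 + 80 + 84 + 105 + 112 + 120 + 140 + 168 + 210 + 240 + 280 + 336 + 420 + 560 + 840 = 4272
4272 > 1680 → abundant

s(1680) = 4272 (abundant)


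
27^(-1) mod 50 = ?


Use the extended Euclidean algorithm on (50, 27); each row r = 50*s + 27*t:
r=50, s=1, t=0
r=27, s=0, t=1
q=1: r=23, s=1, t=-1   [50*(1) + 27*(-1) = 23]
q=1: r=4, s=-1, t=2   [50*(-1) + 27*(2) = 4]
q=5: r=3, s=6, t=-11   [50*(6) + 27*(-11) = 3]
q=1: r=1, s=-7, t=13   [50*(-7) + 27*(13) = 1]
q=3: r=0, s=27, t=-50   [50*(27) + 27*(-50) = 0]
GCD = 1 with t = 13, so 27*(13) ≡ 1 (mod 50)
Inverse = 13 mod 50 = 13
Check: 27 * 13 = 351 ≡ 1 (mod 50)

27^(-1) ≡ 13 (mod 50)


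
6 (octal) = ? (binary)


6 (base 8) = 6 (decimal)
6 (decimal) = 110 (base 2)


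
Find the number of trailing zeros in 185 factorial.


floor(185/5) = 37
floor(185/25) = 7
floor(185/125) = 1
Total = 45

45 trailing zeros


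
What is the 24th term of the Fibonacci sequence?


Sequence: 1, 1, 2, 3, 5, 8, 13, 21, 34, 55, 89, 144, 233, 377, 610, 987, 1597, 2584, 4181, 6765, 10946, 17711, 28657, 46368
F(24) = 46368


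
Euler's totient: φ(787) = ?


787 = 787
Prime factors: 787
φ(787) = 787 × (1-1/787)
= 787 × 786/787 = 786

φ(787) = 786


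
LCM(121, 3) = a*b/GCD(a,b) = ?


GCD(121, 3) = 1
LCM = 121*3/1 = 363/1 = 363

LCM = 363


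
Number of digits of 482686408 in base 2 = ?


482686408 in base 2 = 11100110001010011010111001000
Number of digits = 29

29 digits (base 2)


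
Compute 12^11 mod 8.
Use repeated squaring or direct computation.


12^1 mod 8 = 4
12^2 mod 8 = 0
12^3 mod 8 = 0
12^4 mod 8 = 0
12^5 mod 8 = 0
12^6 mod 8 = 0
12^7 mod 8 = 0
12^8 mod 8 = 0
12^9 mod 8 = 0
12^10 mod 8 = 0
12^11 mod 8 = 0


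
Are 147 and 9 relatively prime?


Euclidean algorithm:
147 = 16 * 9 + 3
9 = 3 * 3 + 0
GCD(147, 9) = 3

No, not coprime (GCD = 3)


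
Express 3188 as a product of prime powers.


3188 / 2 = 1594
1594 / 2 = 797
797 / 797 = 1
3188 = 2^2 × 797


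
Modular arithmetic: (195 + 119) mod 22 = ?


195 + 119 = 314
314 mod 22 = 6


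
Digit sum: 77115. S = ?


7 + 7 + 1 + 1 + 5 = 21


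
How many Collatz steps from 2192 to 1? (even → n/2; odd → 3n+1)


2192 → 1096 → 548 → 274 → 137 → 412 → 206 → 103 → 310 → 155 → 466 → 233 → 700 → 350 → 175 → 526 → 263 → 790 → 395 → 1186 → 593 → 1780 → 890 → 445 → 1336 → 668 → 334 → 167 → 502 → 251 → 754 → 377 → 1132 → 566 → 283 → 850 → 425 → 1276 → 638 → 319 → 958 → 479 → 1438 → 719 → 2158 → 1079 → 3238 → 1619 → 4858 → 2429 → 7288 → 3644 → 1822 → 911 → 2734 → 1367 → 4102 → 2051 → 6154 → 3077 → 9232 → 4616 → 2308 → 1154 → 577 → 1732 → 866 → 433 → 1300 → 650 → 325 → 976 → 488 → 244 → 122 → 61 → 184 → 92 → 46 → 23 → 70 → 35 → 106 → 53 → 160 → 80 → 40 → 20 → 10 → 5 → 16 → 8 → 4 → 2 → 1
Total steps = 94

94 steps


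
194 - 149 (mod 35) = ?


194 - 149 = 45
45 mod 35 = 10


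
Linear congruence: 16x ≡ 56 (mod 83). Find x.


GCD(16, 83) = 1, unique solution
a^(-1) mod 83 = 26
x = 26 * 56 mod 83 = 45

x ≡ 45 (mod 83)


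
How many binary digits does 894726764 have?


894726764 in base 2 = 110101010101000111001001101100
Number of digits = 30

30 digits (base 2)


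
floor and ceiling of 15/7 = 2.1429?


15/7 = 2.1429
floor = 2
ceil = 3

floor = 2, ceil = 3


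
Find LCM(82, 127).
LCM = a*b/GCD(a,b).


GCD(82, 127) = 1
LCM = 82*127/1 = 10414/1 = 10414

LCM = 10414


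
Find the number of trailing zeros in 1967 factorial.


floor(1967/5) = 393
floor(1967/25) = 78
floor(1967/125) = 15
floor(1967/625) = 3
Total = 489

489 trailing zeros


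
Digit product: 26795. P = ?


2 × 6 × 7 × 9 × 5 = 3780


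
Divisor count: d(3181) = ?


3181 = 3181^1
d(3181) = (1+1) = 2

2 divisors


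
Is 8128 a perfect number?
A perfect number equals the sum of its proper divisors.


Proper divisors of 8128: 1, 2, 4, 8, 16, 32, 64, 127, 254, 508, 1016, 2032, 4064
Sum = 1 + 2 + 4 + 8 + 16 + 32 + 64 + 127 + 254 + 508 + 1016 + 2032 + 4064 = 8128

Yes, 8128 is perfect (8128 = 8128)


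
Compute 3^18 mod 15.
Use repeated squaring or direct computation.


3^1 mod 15 = 3
3^2 mod 15 = 9
3^3 mod 15 = 12
3^4 mod 15 = 6
3^5 mod 15 = 3
3^6 mod 15 = 9
3^7 mod 15 = 12
3^8 mod 15 = 6
3^9 mod 15 = 3
3^10 mod 15 = 9
3^11 mod 15 = 12
3^12 mod 15 = 6
3^13 mod 15 = 3
3^14 mod 15 = 9
3^15 mod 15 = 12
3^16 mod 15 = 6
3^17 mod 15 = 3
3^18 mod 15 = 9


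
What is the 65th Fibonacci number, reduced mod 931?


F(k) mod 931 for k=1..65:
1, 1, 2, 3, 5, 8, 13, 21, 34, 55, 89, 144, 233, 377, 610, 56, 666, 722, 457, 248, 705, 22, 727, 749, 545, 363, 908, 340, 317, 657, 43, 700, 743, 512, 324, 836, 229, 134, 363, 497, 860, 426, 355, 781, 205, 55, 260, 315, 575, 890, 534, 493, 96, 589, 685, 343, 97, 440, 537, 46, 583, 629, 281, 910, 260
F(65) mod 931 = 260


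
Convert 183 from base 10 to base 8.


183 (base 10) = 183 (decimal)
183 (decimal) = 267 (base 8)


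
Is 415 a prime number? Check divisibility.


415 / 5 = 83 (exact division)
415 is NOT prime.

No, 415 is not prime


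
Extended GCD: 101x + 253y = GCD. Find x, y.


Tabular extended Euclidean (each row: r = 101*s + 253*t):
r=101, s=1, t=0
r=253, s=0, t=1
q=0: r=101, s=1, t=0   [101*(1) + 253*(0) = 101]
q=2: r=51, s=-2, t=1   [101*(-2) + 253*(1) = 51]
q=1: r=50, s=3, t=-1   [101*(3) + 253*(-1) = 50]
q=1: r=1, s=-5, t=2   [101*(-5) + 253*(2) = 1]
q=50: r=0, s=253, t=-101   [101*(253) + 253*(-101) = 0]
GCD = 1; from the row with r=1: x=-5, y=2
Check: 101*(-5) + 253*(2) = -505 + 506 = 1

GCD = 1, x = -5, y = 2


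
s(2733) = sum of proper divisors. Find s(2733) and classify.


Proper divisors: 1, 3, 911
Sum = 1 + 3 + 911 = 915
915 < 2733 → deficient

s(2733) = 915 (deficient)


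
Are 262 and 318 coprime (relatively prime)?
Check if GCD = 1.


Euclidean algorithm:
318 = 1 * 262 + 56
262 = 4 * 56 + 38
56 = 1 * 38 + 18
38 = 2 * 18 + 2
18 = 9 * 2 + 0
GCD(262, 318) = 2

No, not coprime (GCD = 2)


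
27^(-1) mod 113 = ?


Use the extended Euclidean algorithm on (113, 27); each row r = 113*s + 27*t:
r=113, s=1, t=0
r=27, s=0, t=1
q=4: r=5, s=1, t=-4   [113*(1) + 27*(-4) = 5]
q=5: r=2, s=-5, t=21   [113*(-5) + 27*(21) = 2]
q=2: r=1, s=11, t=-46   [113*(11) + 27*(-46) = 1]
q=2: r=0, s=-27, t=113   [113*(-27) + 27*(113) = 0]
GCD = 1 with t = -46, so 27*(-46) ≡ 1 (mod 113)
Inverse = -46 mod 113 = 67
Check: 27 * 67 = 1809 ≡ 1 (mod 113)

27^(-1) ≡ 67 (mod 113)


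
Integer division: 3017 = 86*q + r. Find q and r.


3017 = 86 * 35 + 7
Check: 3010 + 7 = 3017

q = 35, r = 7


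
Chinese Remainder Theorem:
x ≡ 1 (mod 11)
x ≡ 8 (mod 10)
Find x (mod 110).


M = 11*10 = 110
M1 = M/11 = 10, M2 = M/10 = 11
M1^(-1) mod 11 = 10, M2^(-1) mod 10 = 1
x = 1*10*10 + 8*11*1 = 188
188 mod 110 = 78
Check: 78 mod 11 = 1 ✓, 78 mod 10 = 8 ✓

x ≡ 78 (mod 110)


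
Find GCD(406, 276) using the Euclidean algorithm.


406 = 1 * 276 + 130
276 = 2 * 130 + 16
130 = 8 * 16 + 2
16 = 8 * 2 + 0
GCD = 2


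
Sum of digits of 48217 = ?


4 + 8 + 2 + 1 + 7 = 22


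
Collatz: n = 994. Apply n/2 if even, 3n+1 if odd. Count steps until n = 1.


994 → 497 → 1492 → 746 → 373 → 1120 → 560 → 280 → 140 → 70 → 35 → 106 → 53 → 160 → 80 → 40 → 20 → 10 → 5 → 16 → 8 → 4 → 2 → 1
Total steps = 23

23 steps


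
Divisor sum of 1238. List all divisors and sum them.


Divisors of 1238: 1, 2, 619, 1238
Sum = 1 + 2 + 619 + 1238 = 1860

σ(1238) = 1860


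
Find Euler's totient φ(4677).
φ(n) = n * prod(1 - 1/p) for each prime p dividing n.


4677 = 3 × 1559
Prime factors: 3, 1559
φ(4677) = 4677 × (1-1/3) × (1-1/1559)
= 4677 × 2/3 × 1558/1559 = 3116

φ(4677) = 3116


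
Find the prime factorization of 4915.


4915 / 5 = 983
983 / 983 = 1
4915 = 5 × 983


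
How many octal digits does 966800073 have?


966800073 in base 8 = 7150031311
Number of digits = 10

10 digits (base 8)


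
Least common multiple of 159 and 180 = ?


GCD(159, 180) = 3
LCM = 159*180/3 = 28620/3 = 9540

LCM = 9540


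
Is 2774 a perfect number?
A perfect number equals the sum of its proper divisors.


Proper divisors of 2774: 1, 2, 19, 38, 73, 146, 1387
Sum = 1 + 2 + 19 + 38 + 73 + 146 + 1387 = 1666

No, 2774 is not perfect (1666 ≠ 2774)


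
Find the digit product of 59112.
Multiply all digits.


5 × 9 × 1 × 1 × 2 = 90


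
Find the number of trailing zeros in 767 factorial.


floor(767/5) = 153
floor(767/25) = 30
floor(767/125) = 6
floor(767/625) = 1
Total = 190

190 trailing zeros


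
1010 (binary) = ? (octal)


1010 (base 2) = 10 (decimal)
10 (decimal) = 12 (base 8)


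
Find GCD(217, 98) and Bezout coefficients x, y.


Tabular extended Euclidean (each row: r = 217*s + 98*t):
r=217, s=1, t=0
r=98, s=0, t=1
q=2: r=21, s=1, t=-2   [217*(1) + 98*(-2) = 21]
q=4: r=14, s=-4, t=9   [217*(-4) + 98*(9) = 14]
q=1: r=7, s=5, t=-11   [217*(5) + 98*(-11) = 7]
q=2: r=0, s=-14, t=31   [217*(-14) + 98*(31) = 0]
GCD = 7; from the row with r=7: x=5, y=-11
Check: 217*(5) + 98*(-11) = 1085 - 1078 = 7

GCD = 7, x = 5, y = -11


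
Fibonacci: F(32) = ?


Sequence: 1, 1, 2, 3, 5, 8, 13, 21, 34, 55, 89, 144, 233, 377, 610, 987, 1597, 2584, 4181, 6765, 10946, 17711, 28657, 46368, 75025, 121393, 196418, 317811, 514229, 832040, 1346269, 2178309
F(32) = 2178309


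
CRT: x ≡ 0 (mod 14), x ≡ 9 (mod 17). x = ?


M = 14*17 = 238
M1 = M/14 = 17, M2 = M/17 = 14
M1^(-1) mod 14 = 5, M2^(-1) mod 17 = 11
x = 0*17*5 + 9*14*11 = 1386
1386 mod 238 = 196
Check: 196 mod 14 = 0 ✓, 196 mod 17 = 9 ✓

x ≡ 196 (mod 238)


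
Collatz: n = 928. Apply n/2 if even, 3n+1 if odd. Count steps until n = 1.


928 → 464 → 232 → 116 → 58 → 29 → 88 → 44 → 22 → 11 → 34 → 17 → 52 → 26 → 13 → 40 → 20 → 10 → 5 → 16 → 8 → 4 → 2 → 1
Total steps = 23

23 steps


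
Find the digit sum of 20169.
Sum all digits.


2 + 0 + 1 + 6 + 9 = 18


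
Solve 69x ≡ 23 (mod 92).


GCD(69, 92) = 23 divides 23
Divide: 3x ≡ 1 (mod 4)
x ≡ 3 (mod 4)


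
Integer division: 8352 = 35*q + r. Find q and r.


8352 = 35 * 238 + 22
Check: 8330 + 22 = 8352

q = 238, r = 22


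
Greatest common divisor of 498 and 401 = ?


498 = 1 * 401 + 97
401 = 4 * 97 + 13
97 = 7 * 13 + 6
13 = 2 * 6 + 1
6 = 6 * 1 + 0
GCD = 1


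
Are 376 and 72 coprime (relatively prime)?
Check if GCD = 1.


Euclidean algorithm:
376 = 5 * 72 + 16
72 = 4 * 16 + 8
16 = 2 * 8 + 0
GCD(376, 72) = 8

No, not coprime (GCD = 8)


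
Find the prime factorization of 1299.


1299 / 3 = 433
433 / 433 = 1
1299 = 3 × 433


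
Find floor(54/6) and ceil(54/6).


54/6 = 9.0000
floor = 9
ceil = 9

floor = 9, ceil = 9


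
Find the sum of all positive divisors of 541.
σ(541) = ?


Divisors of 541: 1, 541
Sum = 1 + 541 = 542

σ(541) = 542


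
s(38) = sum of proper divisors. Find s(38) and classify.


Proper divisors: 1, 2, 19
Sum = 1 + 2 + 19 = 22
22 < 38 → deficient

s(38) = 22 (deficient)


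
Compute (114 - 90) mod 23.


114 - 90 = 24
24 mod 23 = 1


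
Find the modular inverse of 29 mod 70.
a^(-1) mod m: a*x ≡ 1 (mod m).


Use the extended Euclidean algorithm on (70, 29); each row r = 70*s + 29*t:
r=70, s=1, t=0
r=29, s=0, t=1
q=2: r=12, s=1, t=-2   [70*(1) + 29*(-2) = 12]
q=2: r=5, s=-2, t=5   [70*(-2) + 29*(5) = 5]
q=2: r=2, s=5, t=-12   [70*(5) + 29*(-12) = 2]
q=2: r=1, s=-12, t=29   [70*(-12) + 29*(29) = 1]
q=2: r=0, s=29, t=-70   [70*(29) + 29*(-70) = 0]
GCD = 1 with t = 29, so 29*(29) ≡ 1 (mod 70)
Inverse = 29 mod 70 = 29
Check: 29 * 29 = 841 ≡ 1 (mod 70)

29^(-1) ≡ 29 (mod 70)


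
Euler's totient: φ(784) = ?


784 = 2^4 × 7^2
Prime factors: 2, 7
φ(784) = 784 × (1-1/2) × (1-1/7)
= 784 × 1/2 × 6/7 = 336

φ(784) = 336


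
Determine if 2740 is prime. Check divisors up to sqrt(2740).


2740 / 2 = 1370 (exact division)
2740 is NOT prime.

No, 2740 is not prime


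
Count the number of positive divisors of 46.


46 = 2^1 × 23^1
d(46) = (1+1) × (1+1) = 4

4 divisors


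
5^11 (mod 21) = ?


5^1 mod 21 = 5
5^2 mod 21 = 4
5^3 mod 21 = 20
5^4 mod 21 = 16
5^5 mod 21 = 17
5^6 mod 21 = 1
5^7 mod 21 = 5
5^8 mod 21 = 4
5^9 mod 21 = 20
5^10 mod 21 = 16
5^11 mod 21 = 17


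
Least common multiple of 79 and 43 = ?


GCD(79, 43) = 1
LCM = 79*43/1 = 3397/1 = 3397

LCM = 3397


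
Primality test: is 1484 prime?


1484 / 2 = 742 (exact division)
1484 is NOT prime.

No, 1484 is not prime


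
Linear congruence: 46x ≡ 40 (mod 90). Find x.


GCD(46, 90) = 2 divides 40
Divide: 23x ≡ 20 (mod 45)
x ≡ 40 (mod 45)


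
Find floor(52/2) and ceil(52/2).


52/2 = 26.0000
floor = 26
ceil = 26

floor = 26, ceil = 26


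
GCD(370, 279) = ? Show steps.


370 = 1 * 279 + 91
279 = 3 * 91 + 6
91 = 15 * 6 + 1
6 = 6 * 1 + 0
GCD = 1


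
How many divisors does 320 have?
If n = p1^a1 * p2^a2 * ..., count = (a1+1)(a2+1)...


320 = 2^6 × 5^1
d(320) = (6+1) × (1+1) = 14

14 divisors


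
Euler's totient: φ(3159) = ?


3159 = 3^5 × 13
Prime factors: 3, 13
φ(3159) = 3159 × (1-1/3) × (1-1/13)
= 3159 × 2/3 × 12/13 = 1944

φ(3159) = 1944


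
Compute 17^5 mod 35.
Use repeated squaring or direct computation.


17^1 mod 35 = 17
17^2 mod 35 = 9
17^3 mod 35 = 13
17^4 mod 35 = 11
17^5 mod 35 = 12


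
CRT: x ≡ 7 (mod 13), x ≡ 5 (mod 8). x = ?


M = 13*8 = 104
M1 = M/13 = 8, M2 = M/8 = 13
M1^(-1) mod 13 = 5, M2^(-1) mod 8 = 5
x = 7*8*5 + 5*13*5 = 605
605 mod 104 = 85
Check: 85 mod 13 = 7 ✓, 85 mod 8 = 5 ✓

x ≡ 85 (mod 104)


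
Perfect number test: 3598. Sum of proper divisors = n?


Proper divisors of 3598: 1, 2, 7, 14, 257, 514, 1799
Sum = 1 + 2 + 7 + 14 + 257 + 514 + 1799 = 2594

No, 3598 is not perfect (2594 ≠ 3598)


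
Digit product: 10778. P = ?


1 × 0 × 7 × 7 × 8 = 0


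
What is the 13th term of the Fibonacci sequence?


Sequence: 1, 1, 2, 3, 5, 8, 13, 21, 34, 55, 89, 144, 233
F(13) = 233


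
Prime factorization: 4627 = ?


4627 / 7 = 661
661 / 661 = 1
4627 = 7 × 661


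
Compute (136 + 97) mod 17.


136 + 97 = 233
233 mod 17 = 12


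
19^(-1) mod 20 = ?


Use the extended Euclidean algorithm on (20, 19); each row r = 20*s + 19*t:
r=20, s=1, t=0
r=19, s=0, t=1
q=1: r=1, s=1, t=-1   [20*(1) + 19*(-1) = 1]
q=19: r=0, s=-19, t=20   [20*(-19) + 19*(20) = 0]
GCD = 1 with t = -1, so 19*(-1) ≡ 1 (mod 20)
Inverse = -1 mod 20 = 19
Check: 19 * 19 = 361 ≡ 1 (mod 20)

19^(-1) ≡ 19 (mod 20)


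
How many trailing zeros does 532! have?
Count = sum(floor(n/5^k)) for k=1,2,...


floor(532/5) = 106
floor(532/25) = 21
floor(532/125) = 4
Total = 131

131 trailing zeros


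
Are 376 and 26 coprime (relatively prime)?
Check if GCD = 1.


Euclidean algorithm:
376 = 14 * 26 + 12
26 = 2 * 12 + 2
12 = 6 * 2 + 0
GCD(376, 26) = 2

No, not coprime (GCD = 2)


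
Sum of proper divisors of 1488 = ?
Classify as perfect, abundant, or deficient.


Proper divisors: 1, 2, 3, 4, 6, 8, 12, 16, 24, 31, 48, 62, 93, 124, 186, 248, 372, 496, 744
Sum = 1 + 2 + 3 + 4 + 6 + 8 + 12 + 16 + 24 + 31 + 48 + 62 + 93 + 124 + 186 + 248 + 372 + 496 + 744 = 2480
2480 > 1488 → abundant

s(1488) = 2480 (abundant)


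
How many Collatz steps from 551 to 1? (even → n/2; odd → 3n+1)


551 → 1654 → 827 → 2482 → 1241 → 3724 → 1862 → 931 → 2794 → 1397 → 4192 → 2096 → 1048 → 524 → 262 → 131 → 394 → 197 → 592 → 296 → 148 → 74 → 37 → 112 → 56 → 28 → 14 → 7 → 22 → 11 → 34 → 17 → 52 → 26 → 13 → 40 → 20 → 10 → 5 → 16 → 8 → 4 → 2 → 1
Total steps = 43

43 steps


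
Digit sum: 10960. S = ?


1 + 0 + 9 + 6 + 0 = 16


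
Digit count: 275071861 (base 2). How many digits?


275071861 in base 2 = 10000011001010100001101110101
Number of digits = 29

29 digits (base 2)


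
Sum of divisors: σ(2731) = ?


Divisors of 2731: 1, 2731
Sum = 1 + 2731 = 2732

σ(2731) = 2732


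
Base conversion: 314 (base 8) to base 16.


314 (base 8) = 204 (decimal)
204 (decimal) = CC (base 16)


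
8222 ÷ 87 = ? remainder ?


8222 = 87 * 94 + 44
Check: 8178 + 44 = 8222

q = 94, r = 44


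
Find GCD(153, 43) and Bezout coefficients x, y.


Tabular extended Euclidean (each row: r = 153*s + 43*t):
r=153, s=1, t=0
r=43, s=0, t=1
q=3: r=24, s=1, t=-3   [153*(1) + 43*(-3) = 24]
q=1: r=19, s=-1, t=4   [153*(-1) + 43*(4) = 19]
q=1: r=5, s=2, t=-7   [153*(2) + 43*(-7) = 5]
q=3: r=4, s=-7, t=25   [153*(-7) + 43*(25) = 4]
q=1: r=1, s=9, t=-32   [153*(9) + 43*(-32) = 1]
q=4: r=0, s=-43, t=153   [153*(-43) + 43*(153) = 0]
GCD = 1; from the row with r=1: x=9, y=-32
Check: 153*(9) + 43*(-32) = 1377 - 1376 = 1

GCD = 1, x = 9, y = -32


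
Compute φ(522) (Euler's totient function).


522 = 2 × 3^2 × 29
Prime factors: 2, 3, 29
φ(522) = 522 × (1-1/2) × (1-1/3) × (1-1/29)
= 522 × 1/2 × 2/3 × 28/29 = 168

φ(522) = 168


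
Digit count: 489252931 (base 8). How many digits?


489252931 in base 8 = 3512264103
Number of digits = 10

10 digits (base 8)


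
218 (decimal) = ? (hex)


218 (base 10) = 218 (decimal)
218 (decimal) = DA (base 16)


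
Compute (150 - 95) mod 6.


150 - 95 = 55
55 mod 6 = 1


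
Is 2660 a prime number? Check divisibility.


2660 / 2 = 1330 (exact division)
2660 is NOT prime.

No, 2660 is not prime


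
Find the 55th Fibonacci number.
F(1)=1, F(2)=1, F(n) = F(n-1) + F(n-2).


Sequence: 1, 1, 2, 3, 5, 8, 13, 21, 34, 55, 89, 144, 233, 377, 610, 987, 1597, 2584, 4181, 6765, 10946, 17711, 28657, 46368, 75025, 121393, 196418, 317811, 514229, 832040, 1346269, 2178309, 3524578, 5702887, 9227465, 14930352, 24157817, 39088169, 63245986, 102334155, 165580141, 267914296, 433494437, 701408733, 1134903170, 1836311903, 2971215073, 4807526976, 7778742049, 12586269025, 20365011074, 32951280099, 53316291173, 86267571272, 139583862445
F(55) = 139583862445


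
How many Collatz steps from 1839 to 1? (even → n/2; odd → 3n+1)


1839 → 5518 → 2759 → 8278 → 4139 → 12418 → 6209 → 18628 → 9314 → 4657 → 13972 → 6986 → 3493 → 10480 → 5240 → 2620 → 1310 → 655 → 1966 → 983 → 2950 → 1475 → 4426 → 2213 → 6640 → 3320 → 1660 → 830 → 415 → 1246 → 623 → 1870 → 935 → 2806 → 1403 → 4210 → 2105 → 6316 → 3158 → 1579 → 4738 → 2369 → 7108 → 3554 → 1777 → 5332 → 2666 → 1333 → 4000 → 2000 → 1000 → 500 → 250 → 125 → 376 → 188 → 94 → 47 → 142 → 71 → 214 → 107 → 322 → 161 → 484 → 242 → 121 → 364 → 182 → 91 → 274 → 137 → 412 → 206 → 103 → 310 → 155 → 466 → 233 → 700 → 350 → 175 → 526 → 263 → 790 → 395 → 1186 → 593 → 1780 → 890 → 445 → 1336 → 668 → 334 → 167 → 502 → 251 → 754 → 377 → 1132 → 566 → 283 → 850 → 425 → 1276 → 638 → 319 → 958 → 479 → 1438 → 719 → 2158 → 1079 → 3238 → 1619 → 4858 → 2429 → 7288 → 3644 → 1822 → 911 → 2734 → 1367 → 4102 → 2051 → 6154 → 3077 → 9232 → 4616 → 2308 → 1154 → 577 → 1732 → 866 → 433 → 1300 → 650 → 325 → 976 → 488 → 244 → 122 → 61 → 184 → 92 → 46 → 23 → 70 → 35 → 106 → 53 → 160 → 80 → 40 → 20 → 10 → 5 → 16 → 8 → 4 → 2 → 1
Total steps = 161

161 steps


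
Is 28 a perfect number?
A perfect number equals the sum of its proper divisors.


Proper divisors of 28: 1, 2, 4, 7, 14
Sum = 1 + 2 + 4 + 7 + 14 = 28

Yes, 28 is perfect (28 = 28)


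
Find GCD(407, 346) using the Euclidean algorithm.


407 = 1 * 346 + 61
346 = 5 * 61 + 41
61 = 1 * 41 + 20
41 = 2 * 20 + 1
20 = 20 * 1 + 0
GCD = 1


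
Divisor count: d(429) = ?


429 = 3^1 × 11^1 × 13^1
d(429) = (1+1) × (1+1) × (1+1) = 8

8 divisors


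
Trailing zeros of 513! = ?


floor(513/5) = 102
floor(513/25) = 20
floor(513/125) = 4
Total = 126

126 trailing zeros


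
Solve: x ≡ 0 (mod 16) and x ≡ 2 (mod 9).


M = 16*9 = 144
M1 = M/16 = 9, M2 = M/9 = 16
M1^(-1) mod 16 = 9, M2^(-1) mod 9 = 4
x = 0*9*9 + 2*16*4 = 128
128 mod 144 = 128
Check: 128 mod 16 = 0 ✓, 128 mod 9 = 2 ✓

x ≡ 128 (mod 144)


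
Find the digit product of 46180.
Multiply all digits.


4 × 6 × 1 × 8 × 0 = 0


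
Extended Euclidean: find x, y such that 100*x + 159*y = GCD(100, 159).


Tabular extended Euclidean (each row: r = 100*s + 159*t):
r=100, s=1, t=0
r=159, s=0, t=1
q=0: r=100, s=1, t=0   [100*(1) + 159*(0) = 100]
q=1: r=59, s=-1, t=1   [100*(-1) + 159*(1) = 59]
q=1: r=41, s=2, t=-1   [100*(2) + 159*(-1) = 41]
q=1: r=18, s=-3, t=2   [100*(-3) + 159*(2) = 18]
q=2: r=5, s=8, t=-5   [100*(8) + 159*(-5) = 5]
q=3: r=3, s=-27, t=17   [100*(-27) + 159*(17) = 3]
q=1: r=2, s=35, t=-22   [100*(35) + 159*(-22) = 2]
q=1: r=1, s=-62, t=39   [100*(-62) + 159*(39) = 1]
q=2: r=0, s=159, t=-100   [100*(159) + 159*(-100) = 0]
GCD = 1; from the row with r=1: x=-62, y=39
Check: 100*(-62) + 159*(39) = -6200 + 6201 = 1

GCD = 1, x = -62, y = 39


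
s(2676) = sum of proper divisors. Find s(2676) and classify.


Proper divisors: 1, 2, 3, 4, 6, 12, 223, 446, 669, 892, 1338
Sum = 1 + 2 + 3 + 4 + 6 + 12 + 223 + 446 + 669 + 892 + 1338 = 3596
3596 > 2676 → abundant

s(2676) = 3596 (abundant)


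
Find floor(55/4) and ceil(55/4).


55/4 = 13.7500
floor = 13
ceil = 14

floor = 13, ceil = 14


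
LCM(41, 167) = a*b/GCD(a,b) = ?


GCD(41, 167) = 1
LCM = 41*167/1 = 6847/1 = 6847

LCM = 6847


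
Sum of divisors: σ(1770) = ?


Divisors of 1770: 1, 2, 3, 5, 6, 10, 15, 30, 59, 118, 177, 295, 354, 590, 885, 1770
Sum = 1 + 2 + 3 + 5 + 6 + 10 + 15 + 30 + 59 + 118 + 177 + 295 + 354 + 590 + 885 + 1770 = 4320

σ(1770) = 4320


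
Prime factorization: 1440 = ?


1440 / 2 = 720
720 / 2 = 360
360 / 2 = 180
180 / 2 = 90
90 / 2 = 45
45 / 3 = 15
15 / 3 = 5
5 / 5 = 1
1440 = 2^5 × 3^2 × 5


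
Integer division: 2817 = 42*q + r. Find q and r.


2817 = 42 * 67 + 3
Check: 2814 + 3 = 2817

q = 67, r = 3


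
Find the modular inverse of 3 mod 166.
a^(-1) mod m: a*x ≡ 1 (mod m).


Use the extended Euclidean algorithm on (166, 3); each row r = 166*s + 3*t:
r=166, s=1, t=0
r=3, s=0, t=1
q=55: r=1, s=1, t=-55   [166*(1) + 3*(-55) = 1]
q=3: r=0, s=-3, t=166   [166*(-3) + 3*(166) = 0]
GCD = 1 with t = -55, so 3*(-55) ≡ 1 (mod 166)
Inverse = -55 mod 166 = 111
Check: 3 * 111 = 333 ≡ 1 (mod 166)

3^(-1) ≡ 111 (mod 166)


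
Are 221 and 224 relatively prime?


Euclidean algorithm:
224 = 1 * 221 + 3
221 = 73 * 3 + 2
3 = 1 * 2 + 1
2 = 2 * 1 + 0
GCD(221, 224) = 1

Yes, coprime (GCD = 1)


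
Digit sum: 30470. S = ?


3 + 0 + 4 + 7 + 0 = 14


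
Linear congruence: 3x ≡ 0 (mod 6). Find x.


GCD(3, 6) = 3 divides 0
Divide: 1x ≡ 0 (mod 2)
x ≡ 0 (mod 2)


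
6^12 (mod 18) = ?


6^1 mod 18 = 6
6^2 mod 18 = 0
6^3 mod 18 = 0
6^4 mod 18 = 0
6^5 mod 18 = 0
6^6 mod 18 = 0
6^7 mod 18 = 0
6^8 mod 18 = 0
6^9 mod 18 = 0
6^10 mod 18 = 0
6^11 mod 18 = 0
6^12 mod 18 = 0


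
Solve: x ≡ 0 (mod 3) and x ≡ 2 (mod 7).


M = 3*7 = 21
M1 = M/3 = 7, M2 = M/7 = 3
M1^(-1) mod 3 = 1, M2^(-1) mod 7 = 5
x = 0*7*1 + 2*3*5 = 30
30 mod 21 = 9
Check: 9 mod 3 = 0 ✓, 9 mod 7 = 2 ✓

x ≡ 9 (mod 21)


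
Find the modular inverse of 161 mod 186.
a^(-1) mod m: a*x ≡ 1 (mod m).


Use the extended Euclidean algorithm on (186, 161); each row r = 186*s + 161*t:
r=186, s=1, t=0
r=161, s=0, t=1
q=1: r=25, s=1, t=-1   [186*(1) + 161*(-1) = 25]
q=6: r=11, s=-6, t=7   [186*(-6) + 161*(7) = 11]
q=2: r=3, s=13, t=-15   [186*(13) + 161*(-15) = 3]
q=3: r=2, s=-45, t=52   [186*(-45) + 161*(52) = 2]
q=1: r=1, s=58, t=-67   [186*(58) + 161*(-67) = 1]
q=2: r=0, s=-161, t=186   [186*(-161) + 161*(186) = 0]
GCD = 1 with t = -67, so 161*(-67) ≡ 1 (mod 186)
Inverse = -67 mod 186 = 119
Check: 161 * 119 = 19159 ≡ 1 (mod 186)

161^(-1) ≡ 119 (mod 186)


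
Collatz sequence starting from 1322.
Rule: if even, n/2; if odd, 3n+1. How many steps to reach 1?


1322 → 661 → 1984 → 992 → 496 → 248 → 124 → 62 → 31 → 94 → 47 → 142 → 71 → 214 → 107 → 322 → 161 → 484 → 242 → 121 → 364 → 182 → 91 → 274 → 137 → 412 → 206 → 103 → 310 → 155 → 466 → 233 → 700 → 350 → 175 → 526 → 263 → 790 → 395 → 1186 → 593 → 1780 → 890 → 445 → 1336 → 668 → 334 → 167 → 502 → 251 → 754 → 377 → 1132 → 566 → 283 → 850 → 425 → 1276 → 638 → 319 → 958 → 479 → 1438 → 719 → 2158 → 1079 → 3238 → 1619 → 4858 → 2429 → 7288 → 3644 → 1822 → 911 → 2734 → 1367 → 4102 → 2051 → 6154 → 3077 → 9232 → 4616 → 2308 → 1154 → 577 → 1732 → 866 → 433 → 1300 → 650 → 325 → 976 → 488 → 244 → 122 → 61 → 184 → 92 → 46 → 23 → 70 → 35 → 106 → 53 → 160 → 80 → 40 → 20 → 10 → 5 → 16 → 8 → 4 → 2 → 1
Total steps = 114

114 steps


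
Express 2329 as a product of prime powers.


2329 / 17 = 137
137 / 137 = 1
2329 = 17 × 137


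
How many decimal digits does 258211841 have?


258211841 has 9 digits in base 10
floor(log10(258211841)) + 1 = floor(8.4120) + 1 = 9

9 digits (base 10)


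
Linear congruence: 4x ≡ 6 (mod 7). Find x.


GCD(4, 7) = 1, unique solution
a^(-1) mod 7 = 2
x = 2 * 6 mod 7 = 5

x ≡ 5 (mod 7)


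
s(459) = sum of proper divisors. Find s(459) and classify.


Proper divisors: 1, 3, 9, 17, 27, 51, 153
Sum = 1 + 3 + 9 + 17 + 27 + 51 + 153 = 261
261 < 459 → deficient

s(459) = 261 (deficient)


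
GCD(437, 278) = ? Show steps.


437 = 1 * 278 + 159
278 = 1 * 159 + 119
159 = 1 * 119 + 40
119 = 2 * 40 + 39
40 = 1 * 39 + 1
39 = 39 * 1 + 0
GCD = 1


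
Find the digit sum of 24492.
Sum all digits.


2 + 4 + 4 + 9 + 2 = 21


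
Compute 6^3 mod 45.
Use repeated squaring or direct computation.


6^1 mod 45 = 6
6^2 mod 45 = 36
6^3 mod 45 = 36


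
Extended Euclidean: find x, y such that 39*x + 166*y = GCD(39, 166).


Tabular extended Euclidean (each row: r = 39*s + 166*t):
r=39, s=1, t=0
r=166, s=0, t=1
q=0: r=39, s=1, t=0   [39*(1) + 166*(0) = 39]
q=4: r=10, s=-4, t=1   [39*(-4) + 166*(1) = 10]
q=3: r=9, s=13, t=-3   [39*(13) + 166*(-3) = 9]
q=1: r=1, s=-17, t=4   [39*(-17) + 166*(4) = 1]
q=9: r=0, s=166, t=-39   [39*(166) + 166*(-39) = 0]
GCD = 1; from the row with r=1: x=-17, y=4
Check: 39*(-17) + 166*(4) = -663 + 664 = 1

GCD = 1, x = -17, y = 4


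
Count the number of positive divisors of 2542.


2542 = 2^1 × 31^1 × 41^1
d(2542) = (1+1) × (1+1) × (1+1) = 8

8 divisors


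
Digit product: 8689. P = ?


8 × 6 × 8 × 9 = 3456


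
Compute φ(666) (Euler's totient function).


666 = 2 × 3^2 × 37
Prime factors: 2, 3, 37
φ(666) = 666 × (1-1/2) × (1-1/3) × (1-1/37)
= 666 × 1/2 × 2/3 × 36/37 = 216

φ(666) = 216


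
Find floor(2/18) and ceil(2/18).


2/18 = 0.1111
floor = 0
ceil = 1

floor = 0, ceil = 1


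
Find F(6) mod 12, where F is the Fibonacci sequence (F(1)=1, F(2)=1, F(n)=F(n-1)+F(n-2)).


F(k) mod 12 for k=1..6:
1, 1, 2, 3, 5, 8
F(6) mod 12 = 8


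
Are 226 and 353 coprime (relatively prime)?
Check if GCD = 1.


Euclidean algorithm:
353 = 1 * 226 + 127
226 = 1 * 127 + 99
127 = 1 * 99 + 28
99 = 3 * 28 + 15
28 = 1 * 15 + 13
15 = 1 * 13 + 2
13 = 6 * 2 + 1
2 = 2 * 1 + 0
GCD(226, 353) = 1

Yes, coprime (GCD = 1)


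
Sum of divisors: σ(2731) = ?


Divisors of 2731: 1, 2731
Sum = 1 + 2731 = 2732

σ(2731) = 2732


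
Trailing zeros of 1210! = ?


floor(1210/5) = 242
floor(1210/25) = 48
floor(1210/125) = 9
floor(1210/625) = 1
Total = 300

300 trailing zeros


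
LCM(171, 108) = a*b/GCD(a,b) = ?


GCD(171, 108) = 9
LCM = 171*108/9 = 18468/9 = 2052

LCM = 2052


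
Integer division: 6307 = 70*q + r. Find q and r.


6307 = 70 * 90 + 7
Check: 6300 + 7 = 6307

q = 90, r = 7


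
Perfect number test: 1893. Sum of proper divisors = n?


Proper divisors of 1893: 1, 3, 631
Sum = 1 + 3 + 631 = 635

No, 1893 is not perfect (635 ≠ 1893)


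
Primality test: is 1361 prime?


Check divisors up to sqrt(1361) = 36.8917
No divisors found.
1361 is prime.

Yes, 1361 is prime


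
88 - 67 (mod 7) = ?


88 - 67 = 21
21 mod 7 = 0


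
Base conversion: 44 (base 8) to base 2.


44 (base 8) = 36 (decimal)
36 (decimal) = 100100 (base 2)


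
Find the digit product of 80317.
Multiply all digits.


8 × 0 × 3 × 1 × 7 = 0


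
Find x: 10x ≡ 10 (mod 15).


GCD(10, 15) = 5 divides 10
Divide: 2x ≡ 2 (mod 3)
x ≡ 1 (mod 3)


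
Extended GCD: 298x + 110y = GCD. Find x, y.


Tabular extended Euclidean (each row: r = 298*s + 110*t):
r=298, s=1, t=0
r=110, s=0, t=1
q=2: r=78, s=1, t=-2   [298*(1) + 110*(-2) = 78]
q=1: r=32, s=-1, t=3   [298*(-1) + 110*(3) = 32]
q=2: r=14, s=3, t=-8   [298*(3) + 110*(-8) = 14]
q=2: r=4, s=-7, t=19   [298*(-7) + 110*(19) = 4]
q=3: r=2, s=24, t=-65   [298*(24) + 110*(-65) = 2]
q=2: r=0, s=-55, t=149   [298*(-55) + 110*(149) = 0]
GCD = 2; from the row with r=2: x=24, y=-65
Check: 298*(24) + 110*(-65) = 7152 - 7150 = 2

GCD = 2, x = 24, y = -65


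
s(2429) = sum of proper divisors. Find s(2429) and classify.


Proper divisors: 1, 7, 347
Sum = 1 + 7 + 347 = 355
355 < 2429 → deficient

s(2429) = 355 (deficient)


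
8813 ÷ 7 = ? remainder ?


8813 = 7 * 1259 + 0
Check: 8813 + 0 = 8813

q = 1259, r = 0


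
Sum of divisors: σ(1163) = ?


Divisors of 1163: 1, 1163
Sum = 1 + 1163 = 1164

σ(1163) = 1164


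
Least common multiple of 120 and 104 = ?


GCD(120, 104) = 8
LCM = 120*104/8 = 12480/8 = 1560

LCM = 1560


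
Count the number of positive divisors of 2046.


2046 = 2^1 × 3^1 × 11^1 × 31^1
d(2046) = (1+1) × (1+1) × (1+1) × (1+1) = 16

16 divisors


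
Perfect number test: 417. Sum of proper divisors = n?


Proper divisors of 417: 1, 3, 139
Sum = 1 + 3 + 139 = 143

No, 417 is not perfect (143 ≠ 417)


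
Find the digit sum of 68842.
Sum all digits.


6 + 8 + 8 + 4 + 2 = 28


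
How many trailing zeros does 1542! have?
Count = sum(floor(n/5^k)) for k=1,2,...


floor(1542/5) = 308
floor(1542/25) = 61
floor(1542/125) = 12
floor(1542/625) = 2
Total = 383

383 trailing zeros


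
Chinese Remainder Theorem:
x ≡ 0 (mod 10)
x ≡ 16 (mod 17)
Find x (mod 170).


M = 10*17 = 170
M1 = M/10 = 17, M2 = M/17 = 10
M1^(-1) mod 10 = 3, M2^(-1) mod 17 = 12
x = 0*17*3 + 16*10*12 = 1920
1920 mod 170 = 50
Check: 50 mod 10 = 0 ✓, 50 mod 17 = 16 ✓

x ≡ 50 (mod 170)


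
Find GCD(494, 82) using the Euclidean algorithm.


494 = 6 * 82 + 2
82 = 41 * 2 + 0
GCD = 2


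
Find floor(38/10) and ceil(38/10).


38/10 = 3.8000
floor = 3
ceil = 4

floor = 3, ceil = 4


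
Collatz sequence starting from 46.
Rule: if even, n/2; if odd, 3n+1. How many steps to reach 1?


46 → 23 → 70 → 35 → 106 → 53 → 160 → 80 → 40 → 20 → 10 → 5 → 16 → 8 → 4 → 2 → 1
Total steps = 16

16 steps


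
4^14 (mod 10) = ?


4^1 mod 10 = 4
4^2 mod 10 = 6
4^3 mod 10 = 4
4^4 mod 10 = 6
4^5 mod 10 = 4
4^6 mod 10 = 6
4^7 mod 10 = 4
4^8 mod 10 = 6
4^9 mod 10 = 4
4^10 mod 10 = 6
4^11 mod 10 = 4
4^12 mod 10 = 6
4^13 mod 10 = 4
4^14 mod 10 = 6


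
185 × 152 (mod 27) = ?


185 × 152 = 28120
28120 mod 27 = 13


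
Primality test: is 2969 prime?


Check divisors up to sqrt(2969) = 54.4885
No divisors found.
2969 is prime.

Yes, 2969 is prime


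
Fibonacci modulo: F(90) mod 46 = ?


F(k) mod 46 for k=1..90:
1, 1, 2, 3, 5, 8, 13, 21, 34, 9, 43, 6, 3, 9, 12, 21, 33, 8, 41, 3, 44, 1, 45, 0, 45, 45, 44, 43, 41, 38, 33, 25, 12, 37, 3, 40, 43, 37, 34, 25, 13, 38, 5, 43, 2, 45, 1, 0, 1, 1, 2, 3, 5, 8, 13, 21, 34, 9, 43, 6, 3, 9, 12, 21, 33, 8, 41, 3, 44, 1, 45, 0, 45, 45, 44, 43, 41, 38, 33, 25, 12, 37, 3, 40, 43, 37, 34, 25, 13, 38
F(90) mod 46 = 38


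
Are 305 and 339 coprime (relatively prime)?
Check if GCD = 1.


Euclidean algorithm:
339 = 1 * 305 + 34
305 = 8 * 34 + 33
34 = 1 * 33 + 1
33 = 33 * 1 + 0
GCD(305, 339) = 1

Yes, coprime (GCD = 1)


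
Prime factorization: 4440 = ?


4440 / 2 = 2220
2220 / 2 = 1110
1110 / 2 = 555
555 / 3 = 185
185 / 5 = 37
37 / 37 = 1
4440 = 2^3 × 3 × 5 × 37


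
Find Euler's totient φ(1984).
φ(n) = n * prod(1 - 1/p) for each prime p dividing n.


1984 = 2^6 × 31
Prime factors: 2, 31
φ(1984) = 1984 × (1-1/2) × (1-1/31)
= 1984 × 1/2 × 30/31 = 960

φ(1984) = 960


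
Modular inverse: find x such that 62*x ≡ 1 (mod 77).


Use the extended Euclidean algorithm on (77, 62); each row r = 77*s + 62*t:
r=77, s=1, t=0
r=62, s=0, t=1
q=1: r=15, s=1, t=-1   [77*(1) + 62*(-1) = 15]
q=4: r=2, s=-4, t=5   [77*(-4) + 62*(5) = 2]
q=7: r=1, s=29, t=-36   [77*(29) + 62*(-36) = 1]
q=2: r=0, s=-62, t=77   [77*(-62) + 62*(77) = 0]
GCD = 1 with t = -36, so 62*(-36) ≡ 1 (mod 77)
Inverse = -36 mod 77 = 41
Check: 62 * 41 = 2542 ≡ 1 (mod 77)

62^(-1) ≡ 41 (mod 77)


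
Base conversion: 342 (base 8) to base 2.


342 (base 8) = 226 (decimal)
226 (decimal) = 11100010 (base 2)


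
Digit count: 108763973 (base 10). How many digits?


108763973 has 9 digits in base 10
floor(log10(108763973)) + 1 = floor(8.0365) + 1 = 9

9 digits (base 10)


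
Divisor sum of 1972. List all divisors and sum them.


Divisors of 1972: 1, 2, 4, 17, 29, 34, 58, 68, 116, 493, 986, 1972
Sum = 1 + 2 + 4 + 17 + 29 + 34 + 58 + 68 + 116 + 493 + 986 + 1972 = 3780

σ(1972) = 3780


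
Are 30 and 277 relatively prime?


Euclidean algorithm:
277 = 9 * 30 + 7
30 = 4 * 7 + 2
7 = 3 * 2 + 1
2 = 2 * 1 + 0
GCD(30, 277) = 1

Yes, coprime (GCD = 1)


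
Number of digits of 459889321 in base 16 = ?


459889321 in base 16 = 1B695AA9
Number of digits = 8

8 digits (base 16)


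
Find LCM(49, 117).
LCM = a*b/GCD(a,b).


GCD(49, 117) = 1
LCM = 49*117/1 = 5733/1 = 5733

LCM = 5733


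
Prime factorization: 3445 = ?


3445 / 5 = 689
689 / 13 = 53
53 / 53 = 1
3445 = 5 × 13 × 53


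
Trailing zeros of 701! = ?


floor(701/5) = 140
floor(701/25) = 28
floor(701/125) = 5
floor(701/625) = 1
Total = 174

174 trailing zeros


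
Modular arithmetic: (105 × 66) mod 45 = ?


105 × 66 = 6930
6930 mod 45 = 0


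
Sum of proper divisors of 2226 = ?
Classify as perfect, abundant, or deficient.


Proper divisors: 1, 2, 3, 6, 7, 14, 21, 42, 53, 106, 159, 318, 371, 742, 1113
Sum = 1 + 2 + 3 + 6 + 7 + 14 + 21 + 42 + 53 + 106 + 159 + 318 + 371 + 742 + 1113 = 2958
2958 > 2226 → abundant

s(2226) = 2958 (abundant)


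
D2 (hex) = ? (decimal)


D2 (base 16) = 210 (decimal)
210 (decimal) = 210 (base 10)


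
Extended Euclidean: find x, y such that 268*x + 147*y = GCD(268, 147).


Tabular extended Euclidean (each row: r = 268*s + 147*t):
r=268, s=1, t=0
r=147, s=0, t=1
q=1: r=121, s=1, t=-1   [268*(1) + 147*(-1) = 121]
q=1: r=26, s=-1, t=2   [268*(-1) + 147*(2) = 26]
q=4: r=17, s=5, t=-9   [268*(5) + 147*(-9) = 17]
q=1: r=9, s=-6, t=11   [268*(-6) + 147*(11) = 9]
q=1: r=8, s=11, t=-20   [268*(11) + 147*(-20) = 8]
q=1: r=1, s=-17, t=31   [268*(-17) + 147*(31) = 1]
q=8: r=0, s=147, t=-268   [268*(147) + 147*(-268) = 0]
GCD = 1; from the row with r=1: x=-17, y=31
Check: 268*(-17) + 147*(31) = -4556 + 4557 = 1

GCD = 1, x = -17, y = 31
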